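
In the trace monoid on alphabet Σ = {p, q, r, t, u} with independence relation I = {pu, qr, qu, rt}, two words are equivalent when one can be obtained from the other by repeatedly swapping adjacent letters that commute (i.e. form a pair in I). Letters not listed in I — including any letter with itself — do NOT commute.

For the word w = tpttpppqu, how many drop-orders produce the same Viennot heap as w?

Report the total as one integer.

5

#0=t has no predecessor
#1=p depends on [0:t]
#2=t depends on [1:p]
#3=t depends on [2:t]
#4=p depends on [3:t]
#5=p depends on [4:p]
#6=p depends on [5:p]
#7=q depends on [6:p]
#8=u depends on [3:t]
sources: [0:t]
N(rest) = Σ N(rest − s) over sources s of rest; N(one piece) = 1:
  size 1 → [7]=1  [8]=1
  size 2 → [6,7]=1  [7,8]=2
  size 3 → [5,6,7]=1  [6,7,8]=3
  size 4 → [4,5,6,7]=1  [5,6,7,8]=4
  size 5 → [4,5,6,7,8]=5
  size 6 → [3,4,5,6,7,8]=5
  size 7 → [2,3,4,5,6,7,8]=5
  first=0(t) contributes 5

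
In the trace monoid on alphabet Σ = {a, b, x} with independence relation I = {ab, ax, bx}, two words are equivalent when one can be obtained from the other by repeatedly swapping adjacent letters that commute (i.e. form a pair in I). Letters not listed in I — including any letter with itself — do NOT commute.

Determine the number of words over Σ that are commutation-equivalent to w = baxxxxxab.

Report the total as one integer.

piece 0:b — minimal
piece 1:a — minimal
piece 2:x — minimal
piece 3:x rests on {2:x}
piece 4:x rests on {3:x}
piece 5:x rests on {4:x}
piece 6:x rests on {5:x}
piece 7:a rests on {1:a}
piece 8:b rests on {0:b}
minimal pieces: {0:b, 1:a, 2:x}
ways to finish when only these pieces remain (= sum over removing one remaining piece with nothing left below it):
  1 left: {6}→1  {7}→1  {8}→1
  2 left: {0,8}→1  {1,7}→1  {5,6}→1  {6,7}→2  {6,8}→2  {7,8}→2
  3 left: {0,6,8}→3  {0,7,8}→3  {1,6,7}→3  {1,7,8}→3  {4,5,6}→1  {5,6,7}→3  {5,6,8}→3  {6,7,8}→6
  4 left: {0,1,7,8}→6  {0,5,6,8}→6  {0,6,7,8}→12  {1,5,6,7}→6  {1,6,7,8}→12  {3,4,5,6}→1  {4,5,6,7}→4  {4,5,6,8}→4  {5,6,7,8}→12
  5 left: {0,1,6,7,8}→30  {0,4,5,6,8}→10  {0,5,6,7,8}→30  {1,4,5,6,7}→10  {1,5,6,7,8}→30  {2,3,4,5,6}→1  {3,4,5,6,7}→5  {3,4,5,6,8}→5  {4,5,6,7,8}→20
  6 left: {0,1,5,6,7,8}→90  {0,3,4,5,6,8}→15  {0,4,5,6,7,8}→60  {1,3,4,5,6,7}→15  {1,4,5,6,7,8}→60  {2,3,4,5,6,7}→6  {2,3,4,5,6,8}→6  {3,4,5,6,7,8}→30
  7 left: {0,1,4,5,6,7,8}→210  {0,2,3,4,5,6,8}→21  {0,3,4,5,6,7,8}→105  {1,2,3,4,5,6,7}→21  {1,3,4,5,6,7,8}→105  {2,3,4,5,6,7,8}→42
  placing 0:b first → 168 extensions
  placing 1:a first → 168 extensions
  placing 2:x first → 420 extensions
total linear extensions = 756

756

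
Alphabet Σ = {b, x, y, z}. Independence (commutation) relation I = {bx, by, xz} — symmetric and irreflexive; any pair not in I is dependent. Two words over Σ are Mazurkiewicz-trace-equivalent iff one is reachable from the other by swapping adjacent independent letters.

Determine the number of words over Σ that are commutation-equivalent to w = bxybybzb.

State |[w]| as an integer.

drop 0:b onto floor
drop 1:x onto floor
drop 2:y onto {1:x}
drop 3:b onto {0:b}
drop 4:y onto {2:y}
drop 5:b onto {3:b}
drop 6:z onto {4:y, 5:b}
drop 7:b onto {6:z}
ground layer = {0:b, 1:x}
drop-orders for the pieces not yet dropped (sum over which currently-grounded one goes next):
  1 to go: {7} 1
  2 to go: {6,7} 1
  3 to go: {4,6,7} 1  {5,6,7} 1
  4 to go: {2,4,6,7} 1  {3,5,6,7} 1  {4,5,6,7} 2
  5 to go: {0,3,5,6,7} 1  {1,2,4,6,7} 1  {2,4,5,6,7} 3  {3,4,5,6,7} 3
  6 to go: {0,3,4,5,6,7} 4  {1,2,4,5,6,7} 4  {2,3,4,5,6,7} 6
  if 0:b drops first: 10 orders
  if 1:x drops first: 10 orders
heap linearizations: 20

20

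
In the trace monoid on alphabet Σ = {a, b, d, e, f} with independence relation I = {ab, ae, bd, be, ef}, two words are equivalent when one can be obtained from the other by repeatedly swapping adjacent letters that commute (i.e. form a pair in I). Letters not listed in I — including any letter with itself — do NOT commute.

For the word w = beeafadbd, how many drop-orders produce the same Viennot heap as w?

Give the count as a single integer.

144

piece 0:b — minimal
piece 1:e — minimal
piece 2:e rests on {1:e}
piece 3:a — minimal
piece 4:f rests on {0:b, 3:a}
piece 5:a rests on {4:f}
piece 6:d rests on {2:e, 5:a}
piece 7:b rests on {4:f}
piece 8:d rests on {6:d}
minimal pieces: {0:b, 1:e, 3:a}
ways to finish when only these pieces remain (= sum over removing one remaining piece with nothing left below it):
  1 left: {7}→1  {8}→1
  2 left: {6,8}→1  {7,8}→2
  3 left: {2,6,8}→1  {5,6,8}→1  {6,7,8}→3
  4 left: {1,2,6,8}→1  {2,5,6,8}→2  {2,6,7,8}→4  {5,6,7,8}→4
  5 left: {1,2,5,6,8}→3  {1,2,6,7,8}→5  {2,5,6,7,8}→10  {4,5,6,7,8}→4
  6 left: {0,4,5,6,7,8}→4  {1,2,5,6,7,8}→18  {2,4,5,6,7,8}→14  {3,4,5,6,7,8}→4
  7 left: {0,2,4,5,6,7,8}→18  {0,3,4,5,6,7,8}→8  {1,2,4,5,6,7,8}→32  {2,3,4,5,6,7,8}→18
  placing 0:b first → 50 extensions
  placing 1:e first → 44 extensions
  placing 3:a first → 50 extensions
total linear extensions = 144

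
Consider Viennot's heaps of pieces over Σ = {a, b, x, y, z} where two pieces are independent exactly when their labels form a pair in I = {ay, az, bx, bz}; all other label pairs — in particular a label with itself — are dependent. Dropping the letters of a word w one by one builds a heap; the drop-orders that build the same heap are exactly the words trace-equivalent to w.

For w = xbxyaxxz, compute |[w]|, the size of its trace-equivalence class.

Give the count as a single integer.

drop 0:x onto floor
drop 1:b onto floor
drop 2:x onto {0:x}
drop 3:y onto {1:b, 2:x}
drop 4:a onto {1:b, 2:x}
drop 5:x onto {3:y, 4:a}
drop 6:x onto {5:x}
drop 7:z onto {6:x}
ground layer = {0:x, 1:b}
drop-orders for the pieces not yet dropped (sum over which currently-grounded one goes next):
  1 to go: {7} 1
  2 to go: {6,7} 1
  3 to go: {5,6,7} 1
  4 to go: {3,5,6,7} 1  {4,5,6,7} 1
  5 to go: {3,4,5,6,7} 2
  6 to go: {1,3,4,5,6,7} 2  {2,3,4,5,6,7} 2
  if 0:x drops first: 4 orders
  if 1:b drops first: 2 orders
heap linearizations: 6

6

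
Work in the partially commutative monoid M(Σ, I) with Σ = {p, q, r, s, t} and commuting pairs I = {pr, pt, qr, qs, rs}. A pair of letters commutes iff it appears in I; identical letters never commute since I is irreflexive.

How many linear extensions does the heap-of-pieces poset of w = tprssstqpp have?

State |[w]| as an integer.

0(t) covers ∅
1(p) covers ∅
2(r) covers 0:t
3(s) covers 0:t, 1:p
4(s) covers 3:s
5(s) covers 4:s
6(t) covers 2:r, 5:s
7(q) covers 6:t
8(p) covers 7:q
9(p) covers 8:p
floor of heap: 0:t, 1:p
completions by unplaced set U, small U first (add the entries for U minus each lowest piece of U):
  |U|=1: {9}:1
  |U|=2: {8,9}:1
  |U|=3: {7,8,9}:1
  |U|=4: {6,7,8,9}:1
  |U|=5: {2,6,7,8,9}:1  {5,6,7,8,9}:1
  |U|=6: {2,5,6,7,8,9}:2  {4,5,6,7,8,9}:1
  |U|=7: {2,4,5,6,7,8,9}:3  {3,4,5,6,7,8,9}:1
  |U|=8: {1,3,4,5,6,7,8,9}:1  {2,3,4,5,6,7,8,9}:4
  start at 0(t): 5
  start at 1(p): 4
sum over floor = 9

9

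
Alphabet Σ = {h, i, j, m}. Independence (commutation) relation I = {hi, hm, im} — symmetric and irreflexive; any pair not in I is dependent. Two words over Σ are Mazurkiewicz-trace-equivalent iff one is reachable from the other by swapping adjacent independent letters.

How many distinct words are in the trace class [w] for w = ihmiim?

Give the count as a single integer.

#0=i has no predecessor
#1=h has no predecessor
#2=m has no predecessor
#3=i depends on [0:i]
#4=i depends on [3:i]
#5=m depends on [2:m]
sources: [0:i, 1:h, 2:m]
N(rest) = Σ N(rest − s) over sources s of rest; N(one piece) = 1:
  size 1 → [1]=1  [4]=1  [5]=1
  size 2 → [1,4]=2  [1,5]=2  [2,5]=1  [3,4]=1  [4,5]=2
  size 3 → [0,3,4]=1  [1,2,5]=3  [1,3,4]=3  [1,4,5]=6  [2,4,5]=3  [3,4,5]=3
  size 4 → [0,1,3,4]=4  [0,3,4,5]=4  [1,2,4,5]=12  [1,3,4,5]=12  [2,3,4,5]=6
  first=0(i) contributes 30
  first=1(h) contributes 10
  first=2(m) contributes 20
|[w]| = 60

60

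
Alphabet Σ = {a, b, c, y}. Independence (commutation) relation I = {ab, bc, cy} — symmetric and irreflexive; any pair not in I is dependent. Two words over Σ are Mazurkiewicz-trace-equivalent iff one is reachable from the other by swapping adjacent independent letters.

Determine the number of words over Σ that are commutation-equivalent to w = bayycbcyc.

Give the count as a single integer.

91

drop 0:b onto floor
drop 1:a onto floor
drop 2:y onto {0:b, 1:a}
drop 3:y onto {2:y}
drop 4:c onto {1:a}
drop 5:b onto {3:y}
drop 6:c onto {4:c}
drop 7:y onto {5:b}
drop 8:c onto {6:c}
ground layer = {0:b, 1:a}
drop-orders for the pieces not yet dropped (sum over which currently-grounded one goes next):
  1 to go: {7} 1  {8} 1
  2 to go: {5,7} 1  {6,8} 1  {7,8} 2
  3 to go: {3,5,7} 1  {4,6,8} 1  {5,7,8} 3  {6,7,8} 3
  4 to go: {2,3,5,7} 1  {3,5,7,8} 4  {4,6,7,8} 4  {5,6,7,8} 6
  5 to go: {0,2,3,5,7} 1  {2,3,5,7,8} 5  {3,5,6,7,8} 10  {4,5,6,7,8} 10
  6 to go: {0,2,3,5,7,8} 6  {2,3,5,6,7,8} 15  {3,4,5,6,7,8} 20
  7 to go: {0,2,3,5,6,7,8} 21  {2,3,4,5,6,7,8} 35
  if 0:b drops first: 35 orders
  if 1:a drops first: 56 orders
heap linearizations: 91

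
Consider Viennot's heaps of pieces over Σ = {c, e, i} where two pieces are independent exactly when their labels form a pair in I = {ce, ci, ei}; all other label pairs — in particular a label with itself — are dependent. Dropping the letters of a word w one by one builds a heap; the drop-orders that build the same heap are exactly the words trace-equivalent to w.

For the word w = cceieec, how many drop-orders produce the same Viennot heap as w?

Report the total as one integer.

#0=c has no predecessor
#1=c depends on [0:c]
#2=e has no predecessor
#3=i has no predecessor
#4=e depends on [2:e]
#5=e depends on [4:e]
#6=c depends on [1:c]
sources: [0:c, 2:e, 3:i]
N(rest) = Σ N(rest − s) over sources s of rest; N(one piece) = 1:
  size 1 → [3]=1  [5]=1  [6]=1
  size 2 → [1,6]=1  [3,5]=2  [3,6]=2  [4,5]=1  [5,6]=2
  size 3 → [0,1,6]=1  [1,3,6]=3  [1,5,6]=3  [2,4,5]=1  [3,4,5]=3  [3,5,6]=6  [4,5,6]=3
  size 4 → [0,1,3,6]=4  [0,1,5,6]=4  [1,3,5,6]=12  [1,4,5,6]=6  [2,3,4,5]=4  [2,4,5,6]=4  [3,4,5,6]=12
  size 5 → [0,1,3,5,6]=20  [0,1,4,5,6]=10  [1,2,4,5,6]=10  [1,3,4,5,6]=30  [2,3,4,5,6]=20
  first=0(c) contributes 60
  first=2(e) contributes 60
  first=3(i) contributes 20
|[w]| = 140

140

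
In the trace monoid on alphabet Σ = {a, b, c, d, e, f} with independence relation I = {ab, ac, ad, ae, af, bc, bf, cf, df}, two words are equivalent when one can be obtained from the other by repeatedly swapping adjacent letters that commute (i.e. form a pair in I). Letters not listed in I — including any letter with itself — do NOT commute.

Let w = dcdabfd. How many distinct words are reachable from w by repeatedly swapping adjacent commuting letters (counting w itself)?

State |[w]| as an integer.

#0=d has no predecessor
#1=c depends on [0:d]
#2=d depends on [1:c]
#3=a has no predecessor
#4=b depends on [2:d]
#5=f has no predecessor
#6=d depends on [4:b]
sources: [0:d, 3:a, 5:f]
N(rest) = Σ N(rest − s) over sources s of rest; N(one piece) = 1:
  size 1 → [3]=1  [5]=1  [6]=1
  size 2 → [3,5]=2  [3,6]=2  [4,6]=1  [5,6]=2
  size 3 → [2,4,6]=1  [3,4,6]=3  [3,5,6]=6  [4,5,6]=3
  size 4 → [1,2,4,6]=1  [2,3,4,6]=4  [2,4,5,6]=4  [3,4,5,6]=12
  size 5 → [0,1,2,4,6]=1  [1,2,3,4,6]=5  [1,2,4,5,6]=5  [2,3,4,5,6]=20
  first=0(d) contributes 30
  first=3(a) contributes 6
  first=5(f) contributes 6
|[w]| = 42

42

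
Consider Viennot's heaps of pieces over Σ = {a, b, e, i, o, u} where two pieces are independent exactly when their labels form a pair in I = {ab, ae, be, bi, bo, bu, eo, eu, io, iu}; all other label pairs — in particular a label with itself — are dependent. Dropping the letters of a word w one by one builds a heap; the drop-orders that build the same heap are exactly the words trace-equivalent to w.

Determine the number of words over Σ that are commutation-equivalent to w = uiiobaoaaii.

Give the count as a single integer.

66

0(u) covers ∅
1(i) covers ∅
2(i) covers 1:i
3(o) covers 0:u
4(b) covers ∅
5(a) covers 2:i, 3:o
6(o) covers 5:a
7(a) covers 6:o
8(a) covers 7:a
9(i) covers 8:a
10(i) covers 9:i
floor of heap: 0:u, 1:i, 4:b
completions by unplaced set U, small U first (add the entries for U minus each lowest piece of U):
  |U|=1: {4}:1  {10}:1
  |U|=2: {4,10}:2  {9,10}:1
  |U|=3: {4,9,10}:3  {8,9,10}:1
  |U|=4: {4,8,9,10}:4  {7,8,9,10}:1
  |U|=5: {4,7,8,9,10}:5  {6,7,8,9,10}:1
  |U|=6: {4,6,7,8,9,10}:6  {5,6,7,8,9,10}:1
  |U|=7: {2,5,6,7,8,9,10}:1  {3,5,6,7,8,9,10}:1  {4,5,6,7,8,9,10}:7
  |U|=8: {0,3,5,6,7,8,9,10}:1  {1,2,5,6,7,8,9,10}:1  {2,3,5,6,7,8,9,10}:2  {2,4,5,6,7,8,9,10}:8  {3,4,5,6,7,8,9,10}:8
  |U|=9: {0,2,3,5,6,7,8,9,10}:3  {0,3,4,5,6,7,8,9,10}:9  {1,2,3,5,6,7,8,9,10}:3  {1,2,4,5,6,7,8,9,10}:9  {2,3,4,5,6,7,8,9,10}:18
  start at 0(u): 30
  start at 1(i): 30
  start at 4(b): 6
sum over floor = 66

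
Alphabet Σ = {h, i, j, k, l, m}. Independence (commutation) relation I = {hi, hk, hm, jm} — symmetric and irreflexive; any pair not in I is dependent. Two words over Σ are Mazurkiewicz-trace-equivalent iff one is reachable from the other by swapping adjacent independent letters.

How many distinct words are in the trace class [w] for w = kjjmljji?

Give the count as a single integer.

3

#0=k has no predecessor
#1=j depends on [0:k]
#2=j depends on [1:j]
#3=m depends on [0:k]
#4=l depends on [2:j, 3:m]
#5=j depends on [4:l]
#6=j depends on [5:j]
#7=i depends on [6:j]
sources: [0:k]
N(rest) = Σ N(rest − s) over sources s of rest; N(one piece) = 1:
  size 1 → [7]=1
  size 2 → [6,7]=1
  size 3 → [5,6,7]=1
  size 4 → [4,5,6,7]=1
  size 5 → [2,4,5,6,7]=1  [3,4,5,6,7]=1
  size 6 → [1,2,4,5,6,7]=1  [2,3,4,5,6,7]=2
  first=0(k) contributes 3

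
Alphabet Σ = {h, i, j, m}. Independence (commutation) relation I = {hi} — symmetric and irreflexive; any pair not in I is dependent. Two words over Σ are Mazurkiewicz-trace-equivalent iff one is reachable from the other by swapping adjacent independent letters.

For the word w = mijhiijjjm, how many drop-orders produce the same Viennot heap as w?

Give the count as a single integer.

3

piece 0:m — minimal
piece 1:i rests on {0:m}
piece 2:j rests on {1:i}
piece 3:h rests on {2:j}
piece 4:i rests on {2:j}
piece 5:i rests on {4:i}
piece 6:j rests on {3:h, 5:i}
piece 7:j rests on {6:j}
piece 8:j rests on {7:j}
piece 9:m rests on {8:j}
minimal pieces: {0:m}
ways to finish when only these pieces remain (= sum over removing one remaining piece with nothing left below it):
  1 left: {9}→1
  2 left: {8,9}→1
  3 left: {7,8,9}→1
  4 left: {6,7,8,9}→1
  5 left: {3,6,7,8,9}→1  {5,6,7,8,9}→1
  6 left: {3,5,6,7,8,9}→2  {4,5,6,7,8,9}→1
  7 left: {3,4,5,6,7,8,9}→3
  8 left: {2,3,4,5,6,7,8,9}→3
  placing 0:m first → 3 extensions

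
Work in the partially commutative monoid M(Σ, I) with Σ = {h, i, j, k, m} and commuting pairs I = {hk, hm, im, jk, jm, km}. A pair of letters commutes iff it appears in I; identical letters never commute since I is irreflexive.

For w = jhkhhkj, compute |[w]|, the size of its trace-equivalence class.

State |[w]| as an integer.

21

0(j) covers ∅
1(h) covers 0:j
2(k) covers ∅
3(h) covers 1:h
4(h) covers 3:h
5(k) covers 2:k
6(j) covers 4:h
floor of heap: 0:j, 2:k
completions by unplaced set U, small U first (add the entries for U minus each lowest piece of U):
  |U|=1: {5}:1  {6}:1
  |U|=2: {2,5}:1  {4,6}:1  {5,6}:2
  |U|=3: {2,5,6}:3  {3,4,6}:1  {4,5,6}:3
  |U|=4: {1,3,4,6}:1  {2,4,5,6}:6  {3,4,5,6}:4
  |U|=5: {0,1,3,4,6}:1  {1,3,4,5,6}:5  {2,3,4,5,6}:10
  start at 0(j): 15
  start at 2(k): 6
sum over floor = 21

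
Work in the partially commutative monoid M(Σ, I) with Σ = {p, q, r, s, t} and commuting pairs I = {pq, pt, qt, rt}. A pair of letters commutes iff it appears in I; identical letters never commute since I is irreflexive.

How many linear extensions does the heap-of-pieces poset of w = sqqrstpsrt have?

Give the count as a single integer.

piece 0:s — minimal
piece 1:q rests on {0:s}
piece 2:q rests on {1:q}
piece 3:r rests on {2:q}
piece 4:s rests on {3:r}
piece 5:t rests on {4:s}
piece 6:p rests on {4:s}
piece 7:s rests on {5:t, 6:p}
piece 8:r rests on {7:s}
piece 9:t rests on {7:s}
minimal pieces: {0:s}
ways to finish when only these pieces remain (= sum over removing one remaining piece with nothing left below it):
  1 left: {8}→1  {9}→1
  2 left: {8,9}→2
  3 left: {7,8,9}→2
  4 left: {5,7,8,9}→2  {6,7,8,9}→2
  5 left: {5,6,7,8,9}→4
  6 left: {4,5,6,7,8,9}→4
  7 left: {3,4,5,6,7,8,9}→4
  8 left: {2,3,4,5,6,7,8,9}→4
  placing 0:s first → 4 extensions

4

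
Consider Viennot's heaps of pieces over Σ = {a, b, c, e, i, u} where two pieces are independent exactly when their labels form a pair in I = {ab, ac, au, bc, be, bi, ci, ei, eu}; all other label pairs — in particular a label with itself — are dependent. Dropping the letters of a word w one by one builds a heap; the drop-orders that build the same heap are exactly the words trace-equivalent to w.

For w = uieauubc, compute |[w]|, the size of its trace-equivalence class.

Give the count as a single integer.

piece 0:u — minimal
piece 1:i rests on {0:u}
piece 2:e — minimal
piece 3:a rests on {1:i, 2:e}
piece 4:u rests on {1:i}
piece 5:u rests on {4:u}
piece 6:b rests on {5:u}
piece 7:c rests on {2:e, 5:u}
minimal pieces: {0:u, 2:e}
ways to finish when only these pieces remain (= sum over removing one remaining piece with nothing left below it):
  1 left: {3}→1  {6}→1  {7}→1
  2 left: {3,6}→2  {3,7}→2  {6,7}→2
  3 left: {2,3,7}→2  {3,6,7}→6  {5,6,7}→2
  4 left: {2,3,6,7}→8  {3,5,6,7}→8  {4,5,6,7}→2
  5 left: {2,3,5,6,7}→16  {3,4,5,6,7}→10
  6 left: {1,3,4,5,6,7}→10  {2,3,4,5,6,7}→26
  placing 0:u first → 36 extensions
  placing 2:e first → 10 extensions
total linear extensions = 46

46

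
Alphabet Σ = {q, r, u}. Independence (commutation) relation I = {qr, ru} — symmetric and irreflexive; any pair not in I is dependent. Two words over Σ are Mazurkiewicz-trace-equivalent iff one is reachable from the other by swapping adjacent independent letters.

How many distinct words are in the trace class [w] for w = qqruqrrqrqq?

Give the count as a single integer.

330

drop 0:q onto floor
drop 1:q onto {0:q}
drop 2:r onto floor
drop 3:u onto {1:q}
drop 4:q onto {3:u}
drop 5:r onto {2:r}
drop 6:r onto {5:r}
drop 7:q onto {4:q}
drop 8:r onto {6:r}
drop 9:q onto {7:q}
drop 10:q onto {9:q}
ground layer = {0:q, 2:r}
drop-orders for the pieces not yet dropped (sum over which currently-grounded one goes next):
  1 to go: {8} 1  {10} 1
  2 to go: {6,8} 1  {8,10} 2  {9,10} 1
  3 to go: {5,6,8} 1  {6,8,10} 3  {7,9,10} 1  {8,9,10} 3
  4 to go: {2,5,6,8} 1  {4,7,9,10} 1  {5,6,8,10} 4  {6,8,9,10} 6  {7,8,9,10} 4
  5 to go: {2,5,6,8,10} 5  {3,4,7,9,10} 1  {4,7,8,9,10} 5  {5,6,8,9,10} 10  {6,7,8,9,10} 10
  6 to go: {1,3,4,7,9,10} 1  {2,5,6,8,9,10} 15  {3,4,7,8,9,10} 6  {4,6,7,8,9,10} 15  {5,6,7,8,9,10} 20
  7 to go: {0,1,3,4,7,9,10} 1  {1,3,4,7,8,9,10} 7  {2,5,6,7,8,9,10} 35  {3,4,6,7,8,9,10} 21  {4,5,6,7,8,9,10} 35
  8 to go: {0,1,3,4,7,8,9,10} 8  {1,3,4,6,7,8,9,10} 28  {2,4,5,6,7,8,9,10} 70  {3,4,5,6,7,8,9,10} 56
  9 to go: {0,1,3,4,6,7,8,9,10} 36  {1,3,4,5,6,7,8,9,10} 84  {2,3,4,5,6,7,8,9,10} 126
  if 0:q drops first: 210 orders
  if 2:r drops first: 120 orders
heap linearizations: 330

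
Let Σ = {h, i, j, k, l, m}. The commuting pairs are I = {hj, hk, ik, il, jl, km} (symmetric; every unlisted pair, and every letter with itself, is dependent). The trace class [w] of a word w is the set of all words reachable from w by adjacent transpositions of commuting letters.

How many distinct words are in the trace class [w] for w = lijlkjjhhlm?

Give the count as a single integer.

piece 0:l — minimal
piece 1:i — minimal
piece 2:j rests on {1:i}
piece 3:l rests on {0:l}
piece 4:k rests on {2:j, 3:l}
piece 5:j rests on {4:k}
piece 6:j rests on {5:j}
piece 7:h rests on {1:i, 3:l}
piece 8:h rests on {7:h}
piece 9:l rests on {4:k, 8:h}
piece 10:m rests on {6:j, 9:l}
minimal pieces: {0:l, 1:i}
ways to finish when only these pieces remain (= sum over removing one remaining piece with nothing left below it):
  1 left: {10}→1
  2 left: {6,10}→1  {9,10}→1
  3 left: {5,6,10}→1  {6,9,10}→2  {8,9,10}→1
  4 left: {5,6,9,10}→3  {6,8,9,10}→3  {7,8,9,10}→1
  5 left: {4,5,6,9,10}→3  {5,6,8,9,10}→6  {6,7,8,9,10}→4
  6 left: {2,4,5,6,9,10}→3  {4,5,6,8,9,10}→9  {5,6,7,8,9,10}→10
  7 left: {2,4,5,6,8,9,10}→12  {4,5,6,7,8,9,10}→19
  8 left: {2,4,5,6,7,8,9,10}→31  {3,4,5,6,7,8,9,10}→19
  9 left: {0,3,4,5,6,7,8,9,10}→19  {1,2,4,5,6,7,8,9,10}→31  {2,3,4,5,6,7,8,9,10}→50
  placing 0:l first → 81 extensions
  placing 1:i first → 69 extensions
total linear extensions = 150

150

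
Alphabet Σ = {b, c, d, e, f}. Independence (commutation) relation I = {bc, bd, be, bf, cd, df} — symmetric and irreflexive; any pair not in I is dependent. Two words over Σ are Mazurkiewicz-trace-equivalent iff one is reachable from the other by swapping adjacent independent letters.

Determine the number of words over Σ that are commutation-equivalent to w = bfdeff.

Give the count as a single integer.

12

drop 0:b onto floor
drop 1:f onto floor
drop 2:d onto floor
drop 3:e onto {1:f, 2:d}
drop 4:f onto {3:e}
drop 5:f onto {4:f}
ground layer = {0:b, 1:f, 2:d}
drop-orders for the pieces not yet dropped (sum over which currently-grounded one goes next):
  1 to go: {0} 1  {5} 1
  2 to go: {0,5} 2  {4,5} 1
  3 to go: {0,4,5} 3  {3,4,5} 1
  4 to go: {0,3,4,5} 4  {1,3,4,5} 1  {2,3,4,5} 1
  if 0:b drops first: 2 orders
  if 1:f drops first: 5 orders
  if 2:d drops first: 5 orders
heap linearizations: 12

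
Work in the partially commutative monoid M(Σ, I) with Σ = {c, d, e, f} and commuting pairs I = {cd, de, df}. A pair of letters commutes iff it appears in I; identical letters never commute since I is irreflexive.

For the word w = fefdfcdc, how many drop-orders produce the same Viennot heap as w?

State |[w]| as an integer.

#0=f has no predecessor
#1=e depends on [0:f]
#2=f depends on [1:e]
#3=d has no predecessor
#4=f depends on [2:f]
#5=c depends on [4:f]
#6=d depends on [3:d]
#7=c depends on [5:c]
sources: [0:f, 3:d]
N(rest) = Σ N(rest − s) over sources s of rest; N(one piece) = 1:
  size 1 → [6]=1  [7]=1
  size 2 → [3,6]=1  [5,7]=1  [6,7]=2
  size 3 → [3,6,7]=3  [4,5,7]=1  [5,6,7]=3
  size 4 → [2,4,5,7]=1  [3,5,6,7]=6  [4,5,6,7]=4
  size 5 → [1,2,4,5,7]=1  [2,4,5,6,7]=5  [3,4,5,6,7]=10
  size 6 → [0,1,2,4,5,7]=1  [1,2,4,5,6,7]=6  [2,3,4,5,6,7]=15
  first=0(f) contributes 21
  first=3(d) contributes 7
|[w]| = 28

28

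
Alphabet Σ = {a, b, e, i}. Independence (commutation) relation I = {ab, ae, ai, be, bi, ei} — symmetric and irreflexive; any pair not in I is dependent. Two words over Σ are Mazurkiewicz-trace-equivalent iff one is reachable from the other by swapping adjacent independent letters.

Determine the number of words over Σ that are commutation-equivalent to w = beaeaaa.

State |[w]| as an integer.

0(b) covers ∅
1(e) covers ∅
2(a) covers ∅
3(e) covers 1:e
4(a) covers 2:a
5(a) covers 4:a
6(a) covers 5:a
floor of heap: 0:b, 1:e, 2:a
completions by unplaced set U, small U first (add the entries for U minus each lowest piece of U):
  |U|=1: {0}:1  {3}:1  {6}:1
  |U|=2: {0,3}:2  {0,6}:2  {1,3}:1  {3,6}:2  {5,6}:1
  |U|=3: {0,1,3}:3  {0,3,6}:6  {0,5,6}:3  {1,3,6}:3  {3,5,6}:3  {4,5,6}:1
  |U|=4: {0,1,3,6}:12  {0,3,5,6}:12  {0,4,5,6}:4  {1,3,5,6}:6  {2,4,5,6}:1  {3,4,5,6}:4
  |U|=5: {0,1,3,5,6}:30  {0,2,4,5,6}:5  {0,3,4,5,6}:20  {1,3,4,5,6}:10  {2,3,4,5,6}:5
  start at 0(b): 15
  start at 1(e): 30
  start at 2(a): 60
sum over floor = 105

105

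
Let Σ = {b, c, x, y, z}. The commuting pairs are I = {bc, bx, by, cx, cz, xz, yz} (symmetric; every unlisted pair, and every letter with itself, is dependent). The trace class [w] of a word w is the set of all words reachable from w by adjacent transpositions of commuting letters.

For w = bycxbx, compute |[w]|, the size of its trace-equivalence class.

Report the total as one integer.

45

#0=b has no predecessor
#1=y has no predecessor
#2=c depends on [1:y]
#3=x depends on [1:y]
#4=b depends on [0:b]
#5=x depends on [3:x]
sources: [0:b, 1:y]
N(rest) = Σ N(rest − s) over sources s of rest; N(one piece) = 1:
  size 1 → [2]=1  [4]=1  [5]=1
  size 2 → [0,4]=1  [2,4]=2  [2,5]=2  [3,5]=1  [4,5]=2
  size 3 → [0,2,4]=3  [0,4,5]=3  [2,3,5]=3  [2,4,5]=6  [3,4,5]=3
  size 4 → [0,2,4,5]=12  [0,3,4,5]=6  [1,2,3,5]=3  [2,3,4,5]=12
  first=0(b) contributes 15
  first=1(y) contributes 30
|[w]| = 45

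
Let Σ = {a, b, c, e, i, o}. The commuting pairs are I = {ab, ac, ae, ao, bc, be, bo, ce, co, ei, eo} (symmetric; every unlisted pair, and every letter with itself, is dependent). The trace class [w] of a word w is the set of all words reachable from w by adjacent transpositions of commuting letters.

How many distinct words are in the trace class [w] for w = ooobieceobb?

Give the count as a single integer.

#0=o has no predecessor
#1=o depends on [0:o]
#2=o depends on [1:o]
#3=b has no predecessor
#4=i depends on [2:o, 3:b]
#5=e has no predecessor
#6=c depends on [4:i]
#7=e depends on [5:e]
#8=o depends on [4:i]
#9=b depends on [4:i]
#10=b depends on [9:b]
sources: [0:o, 3:b, 5:e]
N(rest) = Σ N(rest − s) over sources s of rest; N(one piece) = 1:
  size 1 → [6]=1  [7]=1  [8]=1  [10]=1
  size 2 → [5,7]=1  [6,7]=2  [6,8]=2  [6,10]=2  [7,8]=2  [7,10]=2  [8,10]=2  [9,10]=1
  size 3 → [5,6,7]=3  [5,7,8]=3  [5,7,10]=3  [6,7,8]=6  [6,7,10]=6  [6,8,10]=6  [6,9,10]=3  [7,8,10]=6  [7,9,10]=3  [8,9,10]=3
  size 4 → [5,6,7,8]=12  [5,6,7,10]=12  [5,7,8,10]=12  [5,7,9,10]=6  [6,7,8,10]=24  [6,7,9,10]=12  [6,8,9,10]=12  [7,8,9,10]=12
  size 5 → [4,6,8,9,10]=12  [5,6,7,8,10]=60  [5,6,7,9,10]=30  [5,7,8,9,10]=30  [6,7,8,9,10]=60
  size 6 → [2,4,6,8,9,10]=12  [3,4,6,8,9,10]=12  [4,6,7,8,9,10]=72  [5,6,7,8,9,10]=180
  size 7 → [1,2,4,6,8,9,10]=12  [2,3,4,6,8,9,10]=24  [2,4,6,7,8,9,10]=84  [3,4,6,7,8,9,10]=84  [4,5,6,7,8,9,10]=252
  size 8 → [0,1,2,4,6,8,9,10]=12  [1,2,3,4,6,8,9,10]=36  [1,2,4,6,7,8,9,10]=96  [2,3,4,6,7,8,9,10]=192  [2,4,5,6,7,8,9,10]=336  [3,4,5,6,7,8,9,10]=336
  size 9 → [0,1,2,3,4,6,8,9,10]=48  [0,1,2,4,6,7,8,9,10]=108  [1,2,3,4,6,7,8,9,10]=324  [1,2,4,5,6,7,8,9,10]=432  [2,3,4,5,6,7,8,9,10]=864
  first=0(o) contributes 1620
  first=3(b) contributes 540
  first=5(e) contributes 480
|[w]| = 2640

2640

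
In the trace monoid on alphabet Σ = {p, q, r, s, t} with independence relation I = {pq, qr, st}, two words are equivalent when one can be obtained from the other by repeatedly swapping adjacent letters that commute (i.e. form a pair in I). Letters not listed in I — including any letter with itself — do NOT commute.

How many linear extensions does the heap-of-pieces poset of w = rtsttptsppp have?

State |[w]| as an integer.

drop 0:r onto floor
drop 1:t onto {0:r}
drop 2:s onto {0:r}
drop 3:t onto {1:t}
drop 4:t onto {3:t}
drop 5:p onto {2:s, 4:t}
drop 6:t onto {5:p}
drop 7:s onto {5:p}
drop 8:p onto {6:t, 7:s}
drop 9:p onto {8:p}
drop 10:p onto {9:p}
ground layer = {0:r}
drop-orders for the pieces not yet dropped (sum over which currently-grounded one goes next):
  1 to go: {10} 1
  2 to go: {9,10} 1
  3 to go: {8,9,10} 1
  4 to go: {6,8,9,10} 1  {7,8,9,10} 1
  5 to go: {6,7,8,9,10} 2
  6 to go: {5,6,7,8,9,10} 2
  7 to go: {2,5,6,7,8,9,10} 2  {4,5,6,7,8,9,10} 2
  8 to go: {2,4,5,6,7,8,9,10} 4  {3,4,5,6,7,8,9,10} 2
  9 to go: {1,3,4,5,6,7,8,9,10} 2  {2,3,4,5,6,7,8,9,10} 6
  if 0:r drops first: 8 orders

8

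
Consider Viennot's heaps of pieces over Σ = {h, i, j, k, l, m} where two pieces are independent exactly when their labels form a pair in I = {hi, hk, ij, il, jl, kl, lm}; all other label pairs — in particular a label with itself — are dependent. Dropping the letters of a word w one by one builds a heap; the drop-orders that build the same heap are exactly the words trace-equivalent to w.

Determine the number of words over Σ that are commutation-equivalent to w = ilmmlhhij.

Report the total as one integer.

45

0(i) covers ∅
1(l) covers ∅
2(m) covers 0:i
3(m) covers 2:m
4(l) covers 1:l
5(h) covers 3:m, 4:l
6(h) covers 5:h
7(i) covers 3:m
8(j) covers 6:h
floor of heap: 0:i, 1:l
completions by unplaced set U, small U first (add the entries for U minus each lowest piece of U):
  |U|=1: {7}:1  {8}:1
  |U|=2: {6,8}:1  {7,8}:2
  |U|=3: {5,6,8}:1  {6,7,8}:3
  |U|=4: {4,5,6,8}:1  {5,6,7,8}:4
  |U|=5: {1,4,5,6,8}:1  {3,5,6,7,8}:4  {4,5,6,7,8}:5
  |U|=6: {1,4,5,6,7,8}:6  {2,3,5,6,7,8}:4  {3,4,5,6,7,8}:9
  |U|=7: {0,2,3,5,6,7,8}:4  {1,3,4,5,6,7,8}:15  {2,3,4,5,6,7,8}:13
  start at 0(i): 28
  start at 1(l): 17
sum over floor = 45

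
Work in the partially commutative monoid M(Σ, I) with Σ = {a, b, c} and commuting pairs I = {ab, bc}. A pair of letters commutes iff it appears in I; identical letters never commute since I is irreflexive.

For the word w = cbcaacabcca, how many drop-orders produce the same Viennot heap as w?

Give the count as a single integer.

55

drop 0:c onto floor
drop 1:b onto floor
drop 2:c onto {0:c}
drop 3:a onto {2:c}
drop 4:a onto {3:a}
drop 5:c onto {4:a}
drop 6:a onto {5:c}
drop 7:b onto {1:b}
drop 8:c onto {6:a}
drop 9:c onto {8:c}
drop 10:a onto {9:c}
ground layer = {0:c, 1:b}
drop-orders for the pieces not yet dropped (sum over which currently-grounded one goes next):
  1 to go: {7} 1  {10} 1
  2 to go: {1,7} 1  {7,10} 2  {9,10} 1
  3 to go: {1,7,10} 3  {7,9,10} 3  {8,9,10} 1
  4 to go: {1,7,9,10} 6  {6,8,9,10} 1  {7,8,9,10} 4
  5 to go: {1,7,8,9,10} 10  {5,6,8,9,10} 1  {6,7,8,9,10} 5
  6 to go: {1,6,7,8,9,10} 15  {4,5,6,8,9,10} 1  {5,6,7,8,9,10} 6
  7 to go: {1,5,6,7,8,9,10} 21  {3,4,5,6,8,9,10} 1  {4,5,6,7,8,9,10} 7
  8 to go: {1,4,5,6,7,8,9,10} 28  {2,3,4,5,6,8,9,10} 1  {3,4,5,6,7,8,9,10} 8
  9 to go: {0,2,3,4,5,6,8,9,10} 1  {1,3,4,5,6,7,8,9,10} 36  {2,3,4,5,6,7,8,9,10} 9
  if 0:c drops first: 45 orders
  if 1:b drops first: 10 orders
heap linearizations: 55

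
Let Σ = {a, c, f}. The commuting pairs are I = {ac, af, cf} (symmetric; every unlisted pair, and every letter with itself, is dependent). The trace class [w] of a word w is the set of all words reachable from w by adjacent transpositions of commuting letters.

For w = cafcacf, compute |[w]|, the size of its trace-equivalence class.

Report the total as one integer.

piece 0:c — minimal
piece 1:a — minimal
piece 2:f — minimal
piece 3:c rests on {0:c}
piece 4:a rests on {1:a}
piece 5:c rests on {3:c}
piece 6:f rests on {2:f}
minimal pieces: {0:c, 1:a, 2:f}
ways to finish when only these pieces remain (= sum over removing one remaining piece with nothing left below it):
  1 left: {4}→1  {5}→1  {6}→1
  2 left: {1,4}→1  {2,6}→1  {3,5}→1  {4,5}→2  {4,6}→2  {5,6}→2
  3 left: {0,3,5}→1  {1,4,5}→3  {1,4,6}→3  {2,4,6}→3  {2,5,6}→3  {3,4,5}→3  {3,5,6}→3  {4,5,6}→6
  4 left: {0,3,4,5}→4  {0,3,5,6}→4  {1,2,4,6}→6  {1,3,4,5}→6  {1,4,5,6}→12  {2,3,5,6}→6  {2,4,5,6}→12  {3,4,5,6}→12
  5 left: {0,1,3,4,5}→10  {0,2,3,5,6}→10  {0,3,4,5,6}→20  {1,2,4,5,6}→30  {1,3,4,5,6}→30  {2,3,4,5,6}→30
  placing 0:c first → 90 extensions
  placing 1:a first → 60 extensions
  placing 2:f first → 60 extensions
total linear extensions = 210

210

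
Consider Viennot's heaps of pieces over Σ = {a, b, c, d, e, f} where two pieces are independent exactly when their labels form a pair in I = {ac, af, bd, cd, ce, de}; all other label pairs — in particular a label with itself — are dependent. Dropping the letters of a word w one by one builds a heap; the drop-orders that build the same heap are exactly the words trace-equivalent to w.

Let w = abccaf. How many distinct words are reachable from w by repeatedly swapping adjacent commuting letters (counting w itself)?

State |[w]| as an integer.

4

#0=a has no predecessor
#1=b depends on [0:a]
#2=c depends on [1:b]
#3=c depends on [2:c]
#4=a depends on [1:b]
#5=f depends on [3:c]
sources: [0:a]
N(rest) = Σ N(rest − s) over sources s of rest; N(one piece) = 1:
  size 1 → [4]=1  [5]=1
  size 2 → [3,5]=1  [4,5]=2
  size 3 → [2,3,5]=1  [3,4,5]=3
  size 4 → [2,3,4,5]=4
  first=0(a) contributes 4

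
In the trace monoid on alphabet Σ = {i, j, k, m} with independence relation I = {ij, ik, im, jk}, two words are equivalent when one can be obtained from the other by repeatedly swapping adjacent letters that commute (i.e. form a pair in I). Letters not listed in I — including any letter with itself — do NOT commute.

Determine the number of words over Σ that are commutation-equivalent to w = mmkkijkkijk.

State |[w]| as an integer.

1155

0(m) covers ∅
1(m) covers 0:m
2(k) covers 1:m
3(k) covers 2:k
4(i) covers ∅
5(j) covers 1:m
6(k) covers 3:k
7(k) covers 6:k
8(i) covers 4:i
9(j) covers 5:j
10(k) covers 7:k
floor of heap: 0:m, 4:i
completions by unplaced set U, small U first (add the entries for U minus each lowest piece of U):
  |U|=1: {8}:1  {9}:1  {10}:1
  |U|=2: {4,8}:1  {5,9}:1  {7,10}:1  {8,9}:2  {8,10}:2  {9,10}:2
  |U|=3: {4,8,9}:3  {4,8,10}:3  {5,8,9}:3  {5,9,10}:3  {6,7,10}:1  {7,8,10}:3  {7,9,10}:3  {8,9,10}:6
  |U|=4: {3,6,7,10}:1  {4,5,8,9}:6  {4,7,8,10}:6  {4,8,9,10}:12  {5,7,9,10}:6  {5,8,9,10}:12  {6,7,8,10}:4  {6,7,9,10}:4  {7,8,9,10}:12
  |U|=5: {2,3,6,7,10}:1  {3,6,7,8,10}:5  {3,6,7,9,10}:5  {4,5,8,9,10}:30  {4,6,7,8,10}:10  {4,7,8,9,10}:30  {5,6,7,9,10}:10  {5,7,8,9,10}:30  {6,7,8,9,10}:20
  |U|=6: {2,3,6,7,8,10}:6  {2,3,6,7,9,10}:6  {3,4,6,7,8,10}:15  {3,5,6,7,9,10}:15  {3,6,7,8,9,10}:30  {4,5,7,8,9,10}:90  {4,6,7,8,9,10}:60  {5,6,7,8,9,10}:60
  |U|=7: {2,3,4,6,7,8,10}:21  {2,3,5,6,7,9,10}:21  {2,3,6,7,8,9,10}:42  {3,4,6,7,8,9,10}:105  {3,5,6,7,8,9,10}:105  {4,5,6,7,8,9,10}:210
  |U|=8: {1,2,3,5,6,7,9,10}:21  {2,3,4,6,7,8,9,10}:168  {2,3,5,6,7,8,9,10}:168  {3,4,5,6,7,8,9,10}:420
  |U|=9: {0,1,2,3,5,6,7,9,10}:21  {1,2,3,5,6,7,8,9,10}:189  {2,3,4,5,6,7,8,9,10}:756
  start at 0(m): 945
  start at 4(i): 210
sum over floor = 1155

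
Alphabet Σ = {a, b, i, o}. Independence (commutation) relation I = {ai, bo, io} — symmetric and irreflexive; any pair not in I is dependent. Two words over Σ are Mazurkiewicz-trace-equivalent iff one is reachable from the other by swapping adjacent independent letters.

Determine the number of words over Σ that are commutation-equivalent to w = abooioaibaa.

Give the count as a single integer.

34

drop 0:a onto floor
drop 1:b onto {0:a}
drop 2:o onto {0:a}
drop 3:o onto {2:o}
drop 4:i onto {1:b}
drop 5:o onto {3:o}
drop 6:a onto {1:b, 5:o}
drop 7:i onto {4:i}
drop 8:b onto {6:a, 7:i}
drop 9:a onto {8:b}
drop 10:a onto {9:a}
ground layer = {0:a}
drop-orders for the pieces not yet dropped (sum over which currently-grounded one goes next):
  1 to go: {10} 1
  2 to go: {9,10} 1
  3 to go: {8,9,10} 1
  4 to go: {6,8,9,10} 1  {7,8,9,10} 1
  5 to go: {4,7,8,9,10} 1  {5,6,8,9,10} 1  {6,7,8,9,10} 2
  6 to go: {3,5,6,8,9,10} 1  {4,6,7,8,9,10} 3  {5,6,7,8,9,10} 3
  7 to go: {1,4,6,7,8,9,10} 3  {2,3,5,6,8,9,10} 1  {3,5,6,7,8,9,10} 4  {4,5,6,7,8,9,10} 6
  8 to go: {1,4,5,6,7,8,9,10} 9  {2,3,5,6,7,8,9,10} 5  {3,4,5,6,7,8,9,10} 10
  9 to go: {1,3,4,5,6,7,8,9,10} 19  {2,3,4,5,6,7,8,9,10} 15
  if 0:a drops first: 34 orders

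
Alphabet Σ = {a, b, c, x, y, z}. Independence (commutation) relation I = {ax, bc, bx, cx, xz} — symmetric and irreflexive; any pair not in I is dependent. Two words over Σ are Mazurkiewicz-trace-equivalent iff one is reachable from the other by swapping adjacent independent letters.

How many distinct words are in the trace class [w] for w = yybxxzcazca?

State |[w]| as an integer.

36

#0=y has no predecessor
#1=y depends on [0:y]
#2=b depends on [1:y]
#3=x depends on [1:y]
#4=x depends on [3:x]
#5=z depends on [2:b]
#6=c depends on [5:z]
#7=a depends on [6:c]
#8=z depends on [7:a]
#9=c depends on [8:z]
#10=a depends on [9:c]
sources: [0:y]
N(rest) = Σ N(rest − s) over sources s of rest; N(one piece) = 1:
  size 1 → [4]=1  [10]=1
  size 2 → [3,4]=1  [4,10]=2  [9,10]=1
  size 3 → [3,4,10]=3  [4,9,10]=3  [8,9,10]=1
  size 4 → [3,4,9,10]=6  [4,8,9,10]=4  [7,8,9,10]=1
  size 5 → [3,4,8,9,10]=10  [4,7,8,9,10]=5  [6,7,8,9,10]=1
  size 6 → [3,4,7,8,9,10]=15  [4,6,7,8,9,10]=6  [5,6,7,8,9,10]=1
  size 7 → [2,5,6,7,8,9,10]=1  [3,4,6,7,8,9,10]=21  [4,5,6,7,8,9,10]=7
  size 8 → [2,4,5,6,7,8,9,10]=8  [3,4,5,6,7,8,9,10]=28
  size 9 → [2,3,4,5,6,7,8,9,10]=36
  first=0(y) contributes 36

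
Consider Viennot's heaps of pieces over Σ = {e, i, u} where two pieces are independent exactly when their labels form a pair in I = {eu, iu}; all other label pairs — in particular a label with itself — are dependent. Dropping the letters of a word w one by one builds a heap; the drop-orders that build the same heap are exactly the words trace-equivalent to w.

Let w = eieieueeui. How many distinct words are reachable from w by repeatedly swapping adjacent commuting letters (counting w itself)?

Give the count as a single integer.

piece 0:e — minimal
piece 1:i rests on {0:e}
piece 2:e rests on {1:i}
piece 3:i rests on {2:e}
piece 4:e rests on {3:i}
piece 5:u — minimal
piece 6:e rests on {4:e}
piece 7:e rests on {6:e}
piece 8:u rests on {5:u}
piece 9:i rests on {7:e}
minimal pieces: {0:e, 5:u}
ways to finish when only these pieces remain (= sum over removing one remaining piece with nothing left below it):
  1 left: {8}→1  {9}→1
  2 left: {5,8}→1  {7,9}→1  {8,9}→2
  3 left: {5,8,9}→3  {6,7,9}→1  {7,8,9}→3
  4 left: {4,6,7,9}→1  {5,7,8,9}→6  {6,7,8,9}→4
  5 left: {3,4,6,7,9}→1  {4,6,7,8,9}→5  {5,6,7,8,9}→10
  6 left: {2,3,4,6,7,9}→1  {3,4,6,7,8,9}→6  {4,5,6,7,8,9}→15
  7 left: {1,2,3,4,6,7,9}→1  {2,3,4,6,7,8,9}→7  {3,4,5,6,7,8,9}→21
  8 left: {0,1,2,3,4,6,7,9}→1  {1,2,3,4,6,7,8,9}→8  {2,3,4,5,6,7,8,9}→28
  placing 0:e first → 36 extensions
  placing 5:u first → 9 extensions
total linear extensions = 45

45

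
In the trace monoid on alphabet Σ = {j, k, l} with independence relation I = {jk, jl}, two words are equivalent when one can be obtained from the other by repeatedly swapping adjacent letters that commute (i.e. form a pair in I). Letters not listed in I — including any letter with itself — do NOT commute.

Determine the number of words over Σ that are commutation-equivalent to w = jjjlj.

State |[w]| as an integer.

5

drop 0:j onto floor
drop 1:j onto {0:j}
drop 2:j onto {1:j}
drop 3:l onto floor
drop 4:j onto {2:j}
ground layer = {0:j, 3:l}
drop-orders for the pieces not yet dropped (sum over which currently-grounded one goes next):
  1 to go: {3} 1  {4} 1
  2 to go: {2,4} 1  {3,4} 2
  3 to go: {1,2,4} 1  {2,3,4} 3
  if 0:j drops first: 4 orders
  if 3:l drops first: 1 orders
heap linearizations: 5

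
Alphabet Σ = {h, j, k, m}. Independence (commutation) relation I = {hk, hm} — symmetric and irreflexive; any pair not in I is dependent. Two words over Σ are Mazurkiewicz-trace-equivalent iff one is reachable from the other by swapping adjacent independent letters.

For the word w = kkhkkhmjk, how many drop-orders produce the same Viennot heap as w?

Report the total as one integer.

#0=k has no predecessor
#1=k depends on [0:k]
#2=h has no predecessor
#3=k depends on [1:k]
#4=k depends on [3:k]
#5=h depends on [2:h]
#6=m depends on [4:k]
#7=j depends on [5:h, 6:m]
#8=k depends on [7:j]
sources: [0:k, 2:h]
N(rest) = Σ N(rest − s) over sources s of rest; N(one piece) = 1:
  size 1 → [8]=1
  size 2 → [7,8]=1
  size 3 → [5,7,8]=1  [6,7,8]=1
  size 4 → [2,5,7,8]=1  [4,6,7,8]=1  [5,6,7,8]=2
  size 5 → [2,5,6,7,8]=3  [3,4,6,7,8]=1  [4,5,6,7,8]=3
  size 6 → [1,3,4,6,7,8]=1  [2,4,5,6,7,8]=6  [3,4,5,6,7,8]=4
  size 7 → [0,1,3,4,6,7,8]=1  [1,3,4,5,6,7,8]=5  [2,3,4,5,6,7,8]=10
  first=0(k) contributes 15
  first=2(h) contributes 6
|[w]| = 21

21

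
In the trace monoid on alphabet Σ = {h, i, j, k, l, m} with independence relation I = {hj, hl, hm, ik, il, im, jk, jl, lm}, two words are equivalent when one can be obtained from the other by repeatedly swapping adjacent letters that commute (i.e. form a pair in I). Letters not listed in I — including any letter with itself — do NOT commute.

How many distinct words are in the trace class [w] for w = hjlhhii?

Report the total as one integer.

28

#0=h has no predecessor
#1=j has no predecessor
#2=l has no predecessor
#3=h depends on [0:h]
#4=h depends on [3:h]
#5=i depends on [1:j, 4:h]
#6=i depends on [5:i]
sources: [0:h, 1:j, 2:l]
N(rest) = Σ N(rest − s) over sources s of rest; N(one piece) = 1:
  size 1 → [2]=1  [6]=1
  size 2 → [2,6]=2  [5,6]=1
  size 3 → [1,5,6]=1  [2,5,6]=3  [4,5,6]=1
  size 4 → [1,2,5,6]=4  [1,4,5,6]=2  [2,4,5,6]=4  [3,4,5,6]=1
  size 5 → [0,3,4,5,6]=1  [1,2,4,5,6]=10  [1,3,4,5,6]=3  [2,3,4,5,6]=5
  first=0(h) contributes 18
  first=1(j) contributes 6
  first=2(l) contributes 4
|[w]| = 28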